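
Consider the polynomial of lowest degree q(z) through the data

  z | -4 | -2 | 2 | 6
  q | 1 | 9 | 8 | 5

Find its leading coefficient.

31/480

The leading coefficient equals the top divided difference q[-4,-2,2,6].
q[-4,-2] = (9 - 1) / (-2 - (-4)) = 4
q[-2,2] = (8 - 9) / (2 - (-2)) = -1/4
q[2,6] = (5 - 8) / (6 - 2) = -3/4
q[-4,-2,2] = (-1/4 - 4) / (2 - (-4)) = -17/24
q[-2,2,6] = (-3/4 - (-1/4)) / (6 - (-2)) = -1/16
q[-4,-2,2,6] = (-1/16 - (-17/24)) / (6 - (-4)) = 31/480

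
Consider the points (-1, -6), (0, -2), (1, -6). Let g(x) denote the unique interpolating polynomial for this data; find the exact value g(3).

-38

L_0(3) = (3)·(2)/[(-1)·(-2)] = 3
L_1(3) = (4)·(2)/[(1)·(-1)] = -8
L_2(3) = (4)·(3)/[(2)·(1)] = 6
Sum: (-6)·(3) + (-2)·(-8) + (-6)·(6) = -38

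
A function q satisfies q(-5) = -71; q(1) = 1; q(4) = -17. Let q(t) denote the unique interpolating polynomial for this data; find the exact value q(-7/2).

-79/2

Using Newton's divided-difference form:
q[-5,1] = (1 - (-71)) / (1 - (-5)) = 12
q[1,4] = (-17 - 1) / (4 - 1) = -6
q[-5,1,4] = (-6 - 12) / (4 - (-5)) = -2
q(-7/2) = -71 + 12·(3/2) + (-2)·(3/2)·(-9/2) = -79/2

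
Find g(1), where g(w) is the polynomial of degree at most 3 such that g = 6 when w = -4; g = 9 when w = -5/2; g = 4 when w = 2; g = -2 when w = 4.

752/117

L_0(1) = (7/2)·(-1)·(-3)/[(-3/2)·(-6)·(-8)] = -7/48
L_1(1) = (5)·(-1)·(-3)/[(3/2)·(-9/2)·(-13/2)] = 40/117
L_2(1) = (5)·(7/2)·(-3)/[(6)·(9/2)·(-2)] = 35/36
L_3(1) = (5)·(7/2)·(-1)/[(8)·(13/2)·(2)] = -35/208
Sum: 6·(-7/48) + 9·(40/117) + 4·(35/36) + (-2)·(-35/208) = 752/117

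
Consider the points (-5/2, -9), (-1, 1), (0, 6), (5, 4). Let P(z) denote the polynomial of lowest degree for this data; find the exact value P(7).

Using Newton's divided-difference form:
P[-5/2,-1] = (1 - (-9)) / (-1 - (-5/2)) = 20/3
P[-1,0] = (6 - 1) / (0 - (-1)) = 5
P[0,5] = (4 - 6) / (5 - 0) = -2/5
P[-5/2,-1,0] = (5 - 20/3) / (0 - (-5/2)) = -2/3
P[-1,0,5] = (-2/5 - 5) / (5 - (-1)) = -9/10
P[-5/2,-1,0,5] = (-9/10 - (-2/3)) / (5 - (-5/2)) = -7/225
P(7) = -9 + (20/3)·(19/2) + (-2/3)·(19/2)·(8) + (-7/225)·(19/2)·(8)·(7) = -2899/225

-2899/225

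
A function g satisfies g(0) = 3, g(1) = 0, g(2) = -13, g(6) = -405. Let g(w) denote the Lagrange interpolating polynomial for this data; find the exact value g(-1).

L_0(-1) = (-2)·(-3)·(-7)/[(-1)·(-2)·(-6)] = 7/2
L_1(-1) = (-1)·(-3)·(-7)/[(1)·(-1)·(-5)] = -21/5
L_2(-1) = (-1)·(-2)·(-7)/[(2)·(1)·(-4)] = 7/4
L_3(-1) = (-1)·(-2)·(-3)/[(6)·(5)·(4)] = -1/20
Sum: 3·(7/2) + 0 + (-13)·(7/4) + (-405)·(-1/20) = 8

8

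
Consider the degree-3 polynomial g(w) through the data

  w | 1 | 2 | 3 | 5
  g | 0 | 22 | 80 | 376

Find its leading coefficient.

The leading coefficient equals the top divided difference g[1,2,3,5].
g[1,2] = (22 - 0) / (2 - 1) = 22
g[2,3] = (80 - 22) / (3 - 2) = 58
g[3,5] = (376 - 80) / (5 - 3) = 148
g[1,2,3] = (58 - 22) / (3 - 1) = 18
g[2,3,5] = (148 - 58) / (5 - 2) = 30
g[1,2,3,5] = (30 - 18) / (5 - 1) = 3

3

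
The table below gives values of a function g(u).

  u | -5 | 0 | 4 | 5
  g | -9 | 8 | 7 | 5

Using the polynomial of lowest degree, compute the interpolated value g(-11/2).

-5741/480

Evaluate each Lagrange basis at u = -11/2:
L_0(-11/2) = (-11/2)·(-19/2)·(-21/2)/[(-5)·(-9)·(-10)] = 1463/1200
L_1(-11/2) = (-1/2)·(-19/2)·(-21/2)/[(5)·(-4)·(-5)] = -399/800
L_2(-11/2) = (-1/2)·(-11/2)·(-21/2)/[(9)·(4)·(-1)] = 77/96
L_3(-11/2) = (-1/2)·(-11/2)·(-19/2)/[(10)·(5)·(1)] = -209/400
Sum: (-9)·(1463/1200) + 8·(-399/800) + 7·(77/96) + 5·(-209/400) = -5741/480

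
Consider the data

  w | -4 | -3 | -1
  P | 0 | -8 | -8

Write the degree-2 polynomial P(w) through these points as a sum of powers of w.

P(w) = (8/3)w^2 + (32/3)w

L_0(w) = (w + 3)(w + 1) / [3] = (1/3)w^2 + (4/3)w + 1
L_1(w) = (w + 4)(w + 1) / [-2] = -(1/2)w^2 - (5/2)w - 2
L_2(w) = (w + 4)(w + 3) / [6] = (1/6)w^2 + (7/6)w + 2
P(w) = 0·L_0 + (-8)·L_1 + (-8)·L_2
  0·L_0(w) = 0
  (-8)·L_1(w) = 4w^2 + 20w + 16
  (-8)·L_2(w) = -(4/3)w^2 - (28/3)w - 16
Adding term by term: (8/3)w^2 + (32/3)w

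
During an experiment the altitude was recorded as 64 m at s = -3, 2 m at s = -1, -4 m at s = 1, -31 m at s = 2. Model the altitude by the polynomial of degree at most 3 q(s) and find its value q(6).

Evaluate each Lagrange basis at s = 6:
L_0(6) = (7)·(5)·(4)/[(-2)·(-4)·(-5)] = -7/2
L_1(6) = (9)·(5)·(4)/[(2)·(-2)·(-3)] = 15
L_2(6) = (9)·(7)·(4)/[(4)·(2)·(-1)] = -63/2
L_3(6) = (9)·(7)·(5)/[(5)·(3)·(1)] = 21
Sum: 64·(-7/2) + 2·(15) + (-4)·(-63/2) + (-31)·(21) = -719

-719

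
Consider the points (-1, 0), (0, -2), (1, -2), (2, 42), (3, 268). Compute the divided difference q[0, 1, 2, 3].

q[0,1] = (-2 - (-2)) / (1 - 0) = 0
q[1,2] = (42 - (-2)) / (2 - 1) = 44
q[2,3] = (268 - 42) / (3 - 2) = 226
q[0,1,2] = (44 - 0) / (2 - 0) = 22
q[1,2,3] = (226 - 44) / (3 - 1) = 91
q[0,1,2,3] = (91 - 22) / (3 - 0) = 23

23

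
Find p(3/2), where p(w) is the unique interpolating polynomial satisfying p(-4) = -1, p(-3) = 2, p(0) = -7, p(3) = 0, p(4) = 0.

-18335/3584

Using Newton's divided-difference form:
p[-4,-3] = (2 - (-1)) / (-3 - (-4)) = 3
p[-3,0] = (-7 - 2) / (0 - (-3)) = -3
p[0,3] = (0 - (-7)) / (3 - 0) = 7/3
p[3,4] = (0 - 0) / (4 - 3) = 0
p[-4,-3,0] = (-3 - 3) / (0 - (-4)) = -3/2
p[-3,0,3] = (7/3 - (-3)) / (3 - (-3)) = 8/9
p[0,3,4] = (0 - 7/3) / (4 - 0) = -7/12
p[-4,-3,0,3] = (8/9 - (-3/2)) / (3 - (-4)) = 43/126
p[-3,0,3,4] = (-7/12 - 8/9) / (4 - (-3)) = -53/252
p[-4,-3,0,3,4] = (-53/252 - 43/126) / (4 - (-4)) = -139/2016
p(3/2) = -1 + 3·(11/2) + (-3/2)·(11/2)·(9/2) + (43/126)·(11/2)·(9/2)·(3/2) + (-139/2016)·(11/2)·(9/2)·(3/2)·(-3/2) = -18335/3584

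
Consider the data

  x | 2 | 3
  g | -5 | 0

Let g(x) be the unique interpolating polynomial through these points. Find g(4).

5

Evaluate each Lagrange basis at x = 4:
L_0(4) = (1)/[(-1)] = -1
L_1(4) = (2)/[(1)] = 2
Sum: (-5)·(-1) + 0 = 5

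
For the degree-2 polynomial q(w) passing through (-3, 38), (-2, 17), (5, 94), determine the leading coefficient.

4

L_0(w) = (w + 2)(w - 5) / [8] = (1/8)w^2 - (3/8)w - 5/4
L_1(w) = (w + 3)(w - 5) / [-7] = -(1/7)w^2 + (2/7)w + 15/7
L_2(w) = (w + 3)(w + 2) / [56] = (1/56)w^2 + (5/56)w + 3/28
q(w) = 38·L_0 + 17·L_1 + 94·L_2
Only the coefficient of w^2 is needed; take it from each L_i and combine:
38·(1/8) + 17·(-1/7) + 94·(1/56) = 4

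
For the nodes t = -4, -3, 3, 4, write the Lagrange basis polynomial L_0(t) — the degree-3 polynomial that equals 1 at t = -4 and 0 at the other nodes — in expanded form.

L_0(t) = (t + 3)(t - 3)(t - 4) / [(-1)·(-7)·(-8)]
       = (t^3 - 4t^2 - 9t + 36) / (-56)

L_0(t) = -(1/56)t^3 + (1/14)t^2 + (9/56)t - 9/14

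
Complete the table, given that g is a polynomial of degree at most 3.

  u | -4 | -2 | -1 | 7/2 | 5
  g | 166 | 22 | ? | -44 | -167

The 4 known values determine g uniquely (degree ≤ 3).
Evaluate each Lagrange basis at u = -1:
L_0(-1) = (1)·(-9/2)·(-6)/[(-2)·(-15/2)·(-9)] = -1/5
L_1(-1) = (3)·(-9/2)·(-6)/[(2)·(-11/2)·(-7)] = 81/77
L_2(-1) = (3)·(1)·(-6)/[(15/2)·(11/2)·(-3/2)] = 16/55
L_3(-1) = (3)·(1)·(-9/2)/[(9)·(7)·(3/2)] = -1/7
Sum: 166·(-1/5) + 22·(81/77) + (-44)·(16/55) + (-167)·(-1/7) = 1

1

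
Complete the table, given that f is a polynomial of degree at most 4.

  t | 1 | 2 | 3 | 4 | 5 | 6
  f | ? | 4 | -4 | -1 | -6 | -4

The 5 known values determine f uniquely (degree ≤ 4).
Evaluate each Lagrange basis at t = 1:
L_0(1) = (-2)·(-3)·(-4)·(-5)/[(-1)·(-2)·(-3)·(-4)] = 5
L_1(1) = (-1)·(-3)·(-4)·(-5)/[(1)·(-1)·(-2)·(-3)] = -10
L_2(1) = (-1)·(-2)·(-4)·(-5)/[(2)·(1)·(-1)·(-2)] = 10
L_3(1) = (-1)·(-2)·(-3)·(-5)/[(3)·(2)·(1)·(-1)] = -5
L_4(1) = (-1)·(-2)·(-3)·(-4)/[(4)·(3)·(2)·(1)] = 1
Sum: 4·(5) + (-4)·(-10) + (-1)·(10) + (-6)·(-5) + (-4)·(1) = 76

76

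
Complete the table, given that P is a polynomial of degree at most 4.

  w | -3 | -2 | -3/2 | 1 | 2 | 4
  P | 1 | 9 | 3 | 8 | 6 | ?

-577/2

The 5 known values determine P uniquely (degree ≤ 4).
L_0(4) = (6)·(11/2)·(3)·(2)/[(-1)·(-3/2)·(-4)·(-5)] = 33/5
L_1(4) = (7)·(11/2)·(3)·(2)/[(1)·(-1/2)·(-3)·(-4)] = -77/2
L_2(4) = (7)·(6)·(3)·(2)/[(3/2)·(1/2)·(-5/2)·(-7/2)] = 192/5
L_3(4) = (7)·(6)·(11/2)·(2)/[(4)·(3)·(5/2)·(-1)] = -77/5
L_4(4) = (7)·(6)·(11/2)·(3)/[(5)·(4)·(7/2)·(1)] = 99/10
Sum: 1·(33/5) + 9·(-77/2) + 3·(192/5) + 8·(-77/5) + 6·(99/10) = -577/2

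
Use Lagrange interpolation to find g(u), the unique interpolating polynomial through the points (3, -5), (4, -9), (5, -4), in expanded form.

g(u) = (9/2)u^2 - (71/2)u + 61

Build the Lagrange basis polynomials:
L_0(u) = (u - 4)(u - 5) / [2] = (1/2)u^2 - (9/2)u + 10
L_1(u) = (u - 3)(u - 5) / [-1] = -u^2 + 8u - 15
L_2(u) = (u - 3)(u - 4) / [2] = (1/2)u^2 - (7/2)u + 6
g(u) = (-5)·L_0 + (-9)·L_1 + (-4)·L_2
  (-5)·L_0(u) = -(5/2)u^2 + (45/2)u - 50
  (-9)·L_1(u) = 9u^2 - 72u + 135
  (-4)·L_2(u) = -2u^2 + 14u - 24
Adding term by term: (9/2)u^2 - (71/2)u + 61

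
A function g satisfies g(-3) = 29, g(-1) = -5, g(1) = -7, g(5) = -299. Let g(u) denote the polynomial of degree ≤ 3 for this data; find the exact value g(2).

Using Newton's divided-difference form:
g[-3,-1] = (-5 - 29) / (-1 - (-3)) = -17
g[-1,1] = (-7 - (-5)) / (1 - (-1)) = -1
g[1,5] = (-299 - (-7)) / (5 - 1) = -73
g[-3,-1,1] = (-1 - (-17)) / (1 - (-3)) = 4
g[-1,1,5] = (-73 - (-1)) / (5 - (-1)) = -12
g[-3,-1,1,5] = (-12 - 4) / (5 - (-3)) = -2
g(2) = 29 + (-17)·(5) + 4·(5)·(3) + (-2)·(5)·(3)·(1) = -26

-26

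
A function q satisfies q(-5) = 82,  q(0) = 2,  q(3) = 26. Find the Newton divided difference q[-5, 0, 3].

q[-5,0] = (2 - 82) / (0 - (-5)) = -16
q[0,3] = (26 - 2) / (3 - 0) = 8
q[-5,0,3] = (8 - (-16)) / (3 - (-5)) = 3

3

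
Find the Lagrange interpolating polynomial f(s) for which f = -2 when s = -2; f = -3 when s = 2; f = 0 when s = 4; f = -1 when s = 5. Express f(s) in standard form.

f(s) = -(9/56)s^3 + (157/168)s^2 + (11/28)s - 131/21

L_0(s) = (s - 2)(s - 4)(s - 5) / [-168] = -(1/168)s^3 + (11/168)s^2 - (19/84)s + 5/21
L_1(s) = (s + 2)(s - 4)(s - 5) / [24] = (1/24)s^3 - (7/24)s^2 + (1/12)s + 5/3
L_2(s) = (s + 2)(s - 2)(s - 5) / [-12] = -(1/12)s^3 + (5/12)s^2 + (1/3)s - 5/3
L_3(s) = (s + 2)(s - 2)(s - 4) / [21] = (1/21)s^3 - (4/21)s^2 - (4/21)s + 16/21
f(s) = (-2)·L_0 + (-3)·L_1 + 0·L_2 + (-1)·L_3
  (-2)·L_0(s) = (1/84)s^3 - (11/84)s^2 + (19/42)s - 10/21
  (-3)·L_1(s) = -(1/8)s^3 + (7/8)s^2 - (1/4)s - 5
  0·L_2(s) = 0
  (-1)·L_3(s) = -(1/21)s^3 + (4/21)s^2 + (4/21)s - 16/21
Adding term by term: -(9/56)s^3 + (157/168)s^2 + (11/28)s - 131/21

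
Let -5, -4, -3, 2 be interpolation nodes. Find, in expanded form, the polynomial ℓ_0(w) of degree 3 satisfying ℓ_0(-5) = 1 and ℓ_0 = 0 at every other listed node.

ℓ_0(w) = (w + 4)(w + 3)(w - 2) / [(-1)·(-2)·(-7)]
       = (w^3 + 5w^2 - 2w - 24) / (-14)

ℓ_0(w) = -(1/14)w^3 - (5/14)w^2 + (1/7)w + 12/7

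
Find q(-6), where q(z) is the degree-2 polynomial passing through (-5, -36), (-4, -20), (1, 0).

-56

L_0(-6) = (-2)·(-7)/[(-1)·(-6)] = 7/3
L_1(-6) = (-1)·(-7)/[(1)·(-5)] = -7/5
L_2(-6) = (-1)·(-2)/[(6)·(5)] = 1/15
Sum: (-36)·(7/3) + (-20)·(-7/5) + 0 = -56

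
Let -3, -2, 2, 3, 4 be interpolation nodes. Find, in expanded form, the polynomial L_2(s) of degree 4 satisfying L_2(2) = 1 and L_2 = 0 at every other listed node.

L_2(s) = (1/40)s^4 - (1/20)s^3 - (17/40)s^2 + (9/20)s + 9/5

L_2(s) = (s + 3)(s + 2)(s - 3)(s - 4) / [(5)·(4)·(-1)·(-2)]
       = (s^4 - 2s^3 - 17s^2 + 18s + 72) / (40)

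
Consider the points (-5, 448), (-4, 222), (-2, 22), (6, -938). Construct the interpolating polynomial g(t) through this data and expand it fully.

Newton's divided differences:
g[-5,-4] = (222 - 448) / (-4 - (-5)) = -226
g[-4,-2] = (22 - 222) / (-2 - (-4)) = -100
g[-2,6] = (-938 - 22) / (6 - (-2)) = -120
g[-5,-4,-2] = (-100 - (-226)) / (-2 - (-5)) = 42
g[-4,-2,6] = (-120 - (-100)) / (6 - (-4)) = -2
g[-5,-4,-2,6] = (-2 - 42) / (6 - (-5)) = -4
g(t) = 448 + (-226)·(t + 5) + 42·(t + 5)(t + 4) + (-4)·(t + 5)(t + 4)(t + 2)
Expanding: g(t) = -4t^3 - 2t^2 - 2

g(t) = -4t^3 - 2t^2 - 2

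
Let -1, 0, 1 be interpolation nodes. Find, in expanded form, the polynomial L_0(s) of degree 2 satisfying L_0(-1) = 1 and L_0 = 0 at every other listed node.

L_0(s) = s(s - 1) / [(-1)·(-2)]
       = (s^2 - s) / (2)

L_0(s) = (1/2)s^2 - (1/2)s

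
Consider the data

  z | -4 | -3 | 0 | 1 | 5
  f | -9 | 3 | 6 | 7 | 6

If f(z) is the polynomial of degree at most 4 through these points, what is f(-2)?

261/40

Evaluate each Lagrange basis at z = -2:
L_0(-2) = (1)·(-2)·(-3)·(-7)/[(-1)·(-4)·(-5)·(-9)] = -7/30
L_1(-2) = (2)·(-2)·(-3)·(-7)/[(1)·(-3)·(-4)·(-8)] = 7/8
L_2(-2) = (2)·(1)·(-3)·(-7)/[(4)·(3)·(-1)·(-5)] = 7/10
L_3(-2) = (2)·(1)·(-2)·(-7)/[(5)·(4)·(1)·(-4)] = -7/20
L_4(-2) = (2)·(1)·(-2)·(-3)/[(9)·(8)·(5)·(4)] = 1/120
Sum: (-9)·(-7/30) + 3·(7/8) + 6·(7/10) + 7·(-7/20) + 6·(1/120) = 261/40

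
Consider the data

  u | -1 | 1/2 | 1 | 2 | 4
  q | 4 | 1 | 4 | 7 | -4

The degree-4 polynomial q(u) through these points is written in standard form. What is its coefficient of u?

L_0(u) = (u - 1/2)(u - 1)(u - 2)(u - 4) / [45] = (1/45)u^4 - (1/6)u^3 + (7/18)u^2 - (1/3)u + 4/45
L_1(u) = (u + 1)(u - 1)(u - 2)(u - 4) / [-63/16] = -(16/63)u^4 + (32/21)u^3 - (16/9)u^2 - (32/21)u + 128/63
L_2(u) = (u + 1)(u - 1/2)(u - 2)(u - 4) / [3] = (1/3)u^4 - (11/6)u^3 + (3/2)u^2 + (7/3)u - 4/3
L_3(u) = (u + 1)(u - 1/2)(u - 1)(u - 4) / [-9] = -(1/9)u^4 + (1/2)u^3 - (1/9)u^2 - (1/2)u + 2/9
L_4(u) = (u + 1)(u - 1/2)(u - 1)(u - 2) / [105] = (1/105)u^4 - (1/42)u^3 + (1/42)u - 1/105
q(u) = 4·L_0 + 1·L_1 + 4·L_2 + 7·L_3 + (-4)·L_4
Only the coefficient of u is needed; take it from each L_i and combine:
4·(-1/3) + 1·(-32/21) + 4·(7/3) + 7·(-1/2) + (-4)·(1/42) = 121/42

121/42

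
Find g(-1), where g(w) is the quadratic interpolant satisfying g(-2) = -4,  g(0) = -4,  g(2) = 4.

L_0(-1) = (-1)·(-3)/[(-2)·(-4)] = 3/8
L_1(-1) = (1)·(-3)/[(2)·(-2)] = 3/4
L_2(-1) = (1)·(-1)/[(4)·(2)] = -1/8
Sum: (-4)·(3/8) + (-4)·(3/4) + 4·(-1/8) = -5

-5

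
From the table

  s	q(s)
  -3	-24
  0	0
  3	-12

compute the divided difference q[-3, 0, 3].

q[-3,0] = (0 - (-24)) / (0 - (-3)) = 8
q[0,3] = (-12 - 0) / (3 - 0) = -4
q[-3,0,3] = (-4 - 8) / (3 - (-3)) = -2

-2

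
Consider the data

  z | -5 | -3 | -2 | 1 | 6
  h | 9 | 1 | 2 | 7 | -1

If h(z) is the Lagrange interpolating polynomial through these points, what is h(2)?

1327/198

Evaluate each Lagrange basis at z = 2:
L_0(2) = (5)·(4)·(1)·(-4)/[(-2)·(-3)·(-6)·(-11)] = -20/99
L_1(2) = (7)·(4)·(1)·(-4)/[(2)·(-1)·(-4)·(-9)] = 14/9
L_2(2) = (7)·(5)·(1)·(-4)/[(3)·(1)·(-3)·(-8)] = -35/18
L_3(2) = (7)·(5)·(4)·(-4)/[(6)·(4)·(3)·(-5)] = 14/9
L_4(2) = (7)·(5)·(4)·(1)/[(11)·(9)·(8)·(5)] = 7/198
Sum: 9·(-20/99) + 1·(14/9) + 2·(-35/18) + 7·(14/9) + (-1)·(7/198) = 1327/198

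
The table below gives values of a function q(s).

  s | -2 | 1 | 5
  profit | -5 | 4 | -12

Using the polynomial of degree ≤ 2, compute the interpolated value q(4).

-5

Evaluate each Lagrange basis at s = 4:
L_0(4) = (3)·(-1)/[(-3)·(-7)] = -1/7
L_1(4) = (6)·(-1)/[(3)·(-4)] = 1/2
L_2(4) = (6)·(3)/[(7)·(4)] = 9/14
Sum: (-5)·(-1/7) + 4·(1/2) + (-12)·(9/14) = -5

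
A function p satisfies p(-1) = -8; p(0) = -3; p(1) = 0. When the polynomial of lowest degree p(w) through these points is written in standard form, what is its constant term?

-3

L_0(w) = w(w - 1) / [2] = (1/2)w^2 - (1/2)w
L_1(w) = (w + 1)(w - 1) / [-1] = -w^2 + 1
L_2(w) = (w + 1)w / [2] = (1/2)w^2 + (1/2)w
p(w) = (-8)·L_0 + (-3)·L_1 + 0·L_2
Only the constant term is needed; take it from each L_i and combine:
(-8)·(0) + (-3)·(1) + 0·(0) = -3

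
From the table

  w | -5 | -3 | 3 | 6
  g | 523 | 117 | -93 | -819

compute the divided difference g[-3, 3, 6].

g[-3,3] = (-93 - 117) / (3 - (-3)) = -35
g[3,6] = (-819 - (-93)) / (6 - 3) = -242
g[-3,3,6] = (-242 - (-35)) / (6 - (-3)) = -23

-23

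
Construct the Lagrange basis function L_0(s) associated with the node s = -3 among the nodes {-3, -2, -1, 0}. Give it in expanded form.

L_0(s) = -(1/6)s^3 - (1/2)s^2 - (1/3)s

L_0(s) = (s + 2)(s + 1)s / [(-1)·(-2)·(-3)]
       = (s^3 + 3s^2 + 2s) / (-6)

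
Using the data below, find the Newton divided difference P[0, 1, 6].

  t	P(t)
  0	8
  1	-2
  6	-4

8/5

P[0,1] = (-2 - 8) / (1 - 0) = -10
P[1,6] = (-4 - (-2)) / (6 - 1) = -2/5
P[0,1,6] = (-2/5 - (-10)) / (6 - 0) = 8/5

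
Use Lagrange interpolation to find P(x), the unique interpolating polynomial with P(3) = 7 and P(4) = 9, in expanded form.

P(x) = 2x + 1

L_0(x) = (x - 4) / [-1] = -x + 4
L_1(x) = (x - 3) / [1] = x - 3
P(x) = 7·L_0 + 9·L_1
  7·L_0(x) = -7x + 28
  9·L_1(x) = 9x - 27
Adding term by term: 2x + 1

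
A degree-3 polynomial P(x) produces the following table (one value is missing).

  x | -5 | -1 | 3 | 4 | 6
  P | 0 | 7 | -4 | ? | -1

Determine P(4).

-3123/616

The 4 known values determine P uniquely (degree ≤ 3).
L_0(4) = (5)·(1)·(-2)/[(-4)·(-8)·(-11)] = 5/176
L_1(4) = (9)·(1)·(-2)/[(4)·(-4)·(-7)] = -9/56
L_2(4) = (9)·(5)·(-2)/[(8)·(4)·(-3)] = 15/16
L_3(4) = (9)·(5)·(1)/[(11)·(7)·(3)] = 15/77
Sum: 0 + 7·(-9/56) + (-4)·(15/16) + (-1)·(15/77) = -3123/616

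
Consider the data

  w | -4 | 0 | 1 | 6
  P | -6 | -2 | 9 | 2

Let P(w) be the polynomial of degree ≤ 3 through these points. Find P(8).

Evaluate each Lagrange basis at w = 8:
L_0(8) = (8)·(7)·(2)/[(-4)·(-5)·(-10)] = -14/25
L_1(8) = (12)·(7)·(2)/[(4)·(-1)·(-6)] = 7
L_2(8) = (12)·(8)·(2)/[(5)·(1)·(-5)] = -192/25
L_3(8) = (12)·(8)·(7)/[(10)·(6)·(5)] = 56/25
Sum: (-6)·(-14/25) + (-2)·(7) + 9·(-192/25) + 2·(56/25) = -1882/25

-1882/25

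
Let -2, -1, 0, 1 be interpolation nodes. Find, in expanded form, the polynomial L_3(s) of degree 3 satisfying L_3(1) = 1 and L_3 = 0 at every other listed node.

L_3(s) = (s + 2)(s + 1)s / [(3)·(2)·(1)]
       = (s^3 + 3s^2 + 2s) / (6)

L_3(s) = (1/6)s^3 + (1/2)s^2 + (1/3)s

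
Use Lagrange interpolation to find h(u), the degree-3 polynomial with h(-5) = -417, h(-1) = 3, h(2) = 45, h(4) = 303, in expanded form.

L_0(u) = (u + 1)(u - 2)(u - 4) / [-252] = -(1/252)u^3 + (5/252)u^2 - (1/126)u - 2/63
L_1(u) = (u + 5)(u - 2)(u - 4) / [60] = (1/60)u^3 - (1/60)u^2 - (11/30)u + 2/3
L_2(u) = (u + 5)(u + 1)(u - 4) / [-42] = -(1/42)u^3 - (1/21)u^2 + (19/42)u + 10/21
L_3(u) = (u + 5)(u + 1)(u - 2) / [90] = (1/90)u^3 + (2/45)u^2 - (7/90)u - 1/9
h(u) = (-417)·L_0 + 3·L_1 + 45·L_2 + 303·L_3
  (-417)·L_0(u) = (139/84)u^3 - (695/84)u^2 + (139/42)u + 278/21
  3·L_1(u) = (1/20)u^3 - (1/20)u^2 - (11/10)u + 2
  45·L_2(u) = -(15/14)u^3 - (15/7)u^2 + (285/14)u + 150/7
  303·L_3(u) = (101/30)u^3 + (202/15)u^2 - (707/30)u - 101/3
Adding term by term: 4u^3 + 3u^2 - u + 3

h(u) = 4u^3 + 3u^2 - u + 3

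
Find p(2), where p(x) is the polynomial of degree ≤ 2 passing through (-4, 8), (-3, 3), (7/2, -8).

-114/13

Using Newton's divided-difference form:
p[-4,-3] = (3 - 8) / (-3 - (-4)) = -5
p[-3,7/2] = (-8 - 3) / (7/2 - (-3)) = -22/13
p[-4,-3,7/2] = (-22/13 - (-5)) / (7/2 - (-4)) = 86/195
p(2) = 8 + (-5)·(6) + (86/195)·(6)·(5) = -114/13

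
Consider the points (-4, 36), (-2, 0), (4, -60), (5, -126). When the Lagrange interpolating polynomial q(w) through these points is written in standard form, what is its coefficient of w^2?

Build the Lagrange basis polynomials:
L_0(w) = (w + 2)(w - 4)(w - 5) / [-144] = -(1/144)w^3 + (7/144)w^2 - (1/72)w - 5/18
L_1(w) = (w + 4)(w - 4)(w - 5) / [84] = (1/84)w^3 - (5/84)w^2 - (4/21)w + 20/21
L_2(w) = (w + 4)(w + 2)(w - 5) / [-48] = -(1/48)w^3 - (1/48)w^2 + (11/24)w + 5/6
L_3(w) = (w + 4)(w + 2)(w - 4) / [63] = (1/63)w^3 + (2/63)w^2 - (16/63)w - 32/63
q(w) = 36·L_0 + 0·L_1 + (-60)·L_2 + (-126)·L_3
Only the coefficient of w^2 is needed; take it from each L_i and combine:
36·(7/144) + 0·(-5/84) + (-60)·(-1/48) + (-126)·(2/63) = -1

-1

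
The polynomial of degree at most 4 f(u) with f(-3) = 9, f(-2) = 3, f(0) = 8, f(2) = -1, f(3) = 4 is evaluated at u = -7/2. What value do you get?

Evaluate each Lagrange basis at u = -7/2:
L_0(-7/2) = (-3/2)·(-7/2)·(-11/2)·(-13/2)/[(-1)·(-3)·(-5)·(-6)] = 1001/480
L_1(-7/2) = (-1/2)·(-7/2)·(-11/2)·(-13/2)/[(1)·(-2)·(-4)·(-5)] = -1001/640
L_2(-7/2) = (-1/2)·(-3/2)·(-11/2)·(-13/2)/[(3)·(2)·(-2)·(-3)] = 143/192
L_3(-7/2) = (-1/2)·(-3/2)·(-7/2)·(-13/2)/[(5)·(4)·(2)·(-1)] = -273/640
L_4(-7/2) = (-1/2)·(-3/2)·(-7/2)·(-11/2)/[(6)·(5)·(3)·(1)] = 77/480
Sum: 9·(1001/480) + 3·(-1001/640) + 8·(143/192) + (-1)·(-273/640) + 4·(77/480) = 6753/320

6753/320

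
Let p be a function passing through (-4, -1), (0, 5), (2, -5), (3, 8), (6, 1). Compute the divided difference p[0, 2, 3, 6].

p[0,2] = (-5 - 5) / (2 - 0) = -5
p[2,3] = (8 - (-5)) / (3 - 2) = 13
p[3,6] = (1 - 8) / (6 - 3) = -7/3
p[0,2,3] = (13 - (-5)) / (3 - 0) = 6
p[2,3,6] = (-7/3 - 13) / (6 - 2) = -23/6
p[0,2,3,6] = (-23/6 - 6) / (6 - 0) = -59/36

-59/36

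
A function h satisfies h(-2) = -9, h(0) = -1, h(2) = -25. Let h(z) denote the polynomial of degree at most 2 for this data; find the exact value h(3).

-49

Evaluate each Lagrange basis at z = 3:
L_0(3) = (3)·(1)/[(-2)·(-4)] = 3/8
L_1(3) = (5)·(1)/[(2)·(-2)] = -5/4
L_2(3) = (5)·(3)/[(4)·(2)] = 15/8
Sum: (-9)·(3/8) + (-1)·(-5/4) + (-25)·(15/8) = -49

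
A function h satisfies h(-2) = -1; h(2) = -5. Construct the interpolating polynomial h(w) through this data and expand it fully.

h(w) = -w - 3

Build the Lagrange basis polynomials:
L_0(w) = (w - 2) / [-4] = -(1/4)w + 1/2
L_1(w) = (w + 2) / [4] = (1/4)w + 1/2
h(w) = (-1)·L_0 + (-5)·L_1
  (-1)·L_0(w) = (1/4)w - 1/2
  (-5)·L_1(w) = -(5/4)w - 5/2
Adding term by term: -w - 3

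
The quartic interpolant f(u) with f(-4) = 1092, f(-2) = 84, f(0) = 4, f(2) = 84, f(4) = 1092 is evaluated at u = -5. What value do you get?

Evaluate each Lagrange basis at u = -5:
L_0(-5) = (-3)·(-5)·(-7)·(-9)/[(-2)·(-4)·(-6)·(-8)] = 315/128
L_1(-5) = (-1)·(-5)·(-7)·(-9)/[(2)·(-2)·(-4)·(-6)] = -105/32
L_2(-5) = (-1)·(-3)·(-7)·(-9)/[(4)·(2)·(-2)·(-4)] = 189/64
L_3(-5) = (-1)·(-3)·(-5)·(-9)/[(6)·(4)·(2)·(-2)] = -45/32
L_4(-5) = (-1)·(-3)·(-5)·(-7)/[(8)·(6)·(4)·(2)] = 35/128
Sum: 1092·(315/128) + 84·(-105/32) + 4·(189/64) + 84·(-45/32) + 1092·(35/128) = 2604

2604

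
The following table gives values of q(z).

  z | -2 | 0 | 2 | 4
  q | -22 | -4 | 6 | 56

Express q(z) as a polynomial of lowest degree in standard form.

q(z) = z^3 - z^2 + 3z - 4

Newton's divided differences:
q[-2,0] = (-4 - (-22)) / (0 - (-2)) = 9
q[0,2] = (6 - (-4)) / (2 - 0) = 5
q[2,4] = (56 - 6) / (4 - 2) = 25
q[-2,0,2] = (5 - 9) / (2 - (-2)) = -1
q[0,2,4] = (25 - 5) / (4 - 0) = 5
q[-2,0,2,4] = (5 - (-1)) / (4 - (-2)) = 1
q(z) = -22 + 9·(z + 2) + (-1)·(z + 2)z + 1·(z + 2)z(z - 2)
Expanding: q(z) = z^3 - z^2 + 3z - 4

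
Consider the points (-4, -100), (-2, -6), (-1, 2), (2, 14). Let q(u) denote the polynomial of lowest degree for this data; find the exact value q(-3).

-36

Evaluate each Lagrange basis at u = -3:
L_0(-3) = (-1)·(-2)·(-5)/[(-2)·(-3)·(-6)] = 5/18
L_1(-3) = (1)·(-2)·(-5)/[(2)·(-1)·(-4)] = 5/4
L_2(-3) = (1)·(-1)·(-5)/[(3)·(1)·(-3)] = -5/9
L_3(-3) = (1)·(-1)·(-2)/[(6)·(4)·(3)] = 1/36
Sum: (-100)·(5/18) + (-6)·(5/4) + 2·(-5/9) + 14·(1/36) = -36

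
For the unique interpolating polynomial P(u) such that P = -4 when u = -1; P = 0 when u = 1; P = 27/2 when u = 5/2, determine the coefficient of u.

Build the Lagrange basis polynomials:
L_0(u) = (u - 1)(u - 5/2) / [7] = (1/7)u^2 - (1/2)u + 5/14
L_1(u) = (u + 1)(u - 5/2) / [-3] = -(1/3)u^2 + (1/2)u + 5/6
L_2(u) = (u + 1)(u - 1) / [21/4] = (4/21)u^2 - 4/21
P(u) = (-4)·L_0 + 0·L_1 + (27/2)·L_2
Only the coefficient of u is needed; take it from each L_i and combine:
(-4)·(-1/2) + 0·(1/2) + (27/2)·(0) = 2

2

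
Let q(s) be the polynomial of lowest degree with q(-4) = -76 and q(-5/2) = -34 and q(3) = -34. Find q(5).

-94

Evaluate each Lagrange basis at s = 5:
L_0(5) = (15/2)·(2)/[(-3/2)·(-7)] = 10/7
L_1(5) = (9)·(2)/[(3/2)·(-11/2)] = -24/11
L_2(5) = (9)·(15/2)/[(7)·(11/2)] = 135/77
Sum: (-76)·(10/7) + (-34)·(-24/11) + (-34)·(135/77) = -94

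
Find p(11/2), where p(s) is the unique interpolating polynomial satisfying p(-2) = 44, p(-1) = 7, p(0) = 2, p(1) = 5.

L_0(11/2) = (13/2)·(11/2)·(9/2)/[(-1)·(-2)·(-3)] = -429/16
L_1(11/2) = (15/2)·(11/2)·(9/2)/[(1)·(-1)·(-2)] = 1485/16
L_2(11/2) = (15/2)·(13/2)·(9/2)/[(2)·(1)·(-1)] = -1755/16
L_3(11/2) = (15/2)·(13/2)·(11/2)/[(3)·(2)·(1)] = 715/16
Sum: 44·(-429/16) + 7·(1485/16) + 2·(-1755/16) + 5·(715/16) = -526

-526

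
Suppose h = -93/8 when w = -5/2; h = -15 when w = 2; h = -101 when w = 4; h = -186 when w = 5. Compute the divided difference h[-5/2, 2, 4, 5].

-1

h[-5/2,2] = (-15 - (-93/8)) / (2 - (-5/2)) = -3/4
h[2,4] = (-101 - (-15)) / (4 - 2) = -43
h[4,5] = (-186 - (-101)) / (5 - 4) = -85
h[-5/2,2,4] = (-43 - (-3/4)) / (4 - (-5/2)) = -13/2
h[2,4,5] = (-85 - (-43)) / (5 - 2) = -14
h[-5/2,2,4,5] = (-14 - (-13/2)) / (5 - (-5/2)) = -1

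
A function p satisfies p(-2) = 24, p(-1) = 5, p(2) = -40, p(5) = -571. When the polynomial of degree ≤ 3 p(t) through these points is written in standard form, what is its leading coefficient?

-4

Build the Lagrange basis polynomials:
L_0(t) = (t + 1)(t - 2)(t - 5) / [-28] = -(1/28)t^3 + (3/14)t^2 - (3/28)t - 5/14
L_1(t) = (t + 2)(t - 2)(t - 5) / [18] = (1/18)t^3 - (5/18)t^2 - (2/9)t + 10/9
L_2(t) = (t + 2)(t + 1)(t - 5) / [-36] = -(1/36)t^3 + (1/18)t^2 + (13/36)t + 5/18
L_3(t) = (t + 2)(t + 1)(t - 2) / [126] = (1/126)t^3 + (1/126)t^2 - (2/63)t - 2/63
p(t) = 24·L_0 + 5·L_1 + (-40)·L_2 + (-571)·L_3
Only the coefficient of t^3 is needed; take it from each L_i and combine:
24·(-1/28) + 5·(1/18) + (-40)·(-1/36) + (-571)·(1/126) = -4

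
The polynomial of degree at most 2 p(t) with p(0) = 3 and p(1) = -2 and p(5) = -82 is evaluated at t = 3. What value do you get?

-30

Evaluate each Lagrange basis at t = 3:
L_0(3) = (2)·(-2)/[(-1)·(-5)] = -4/5
L_1(3) = (3)·(-2)/[(1)·(-4)] = 3/2
L_2(3) = (3)·(2)/[(5)·(4)] = 3/10
Sum: 3·(-4/5) + (-2)·(3/2) + (-82)·(3/10) = -30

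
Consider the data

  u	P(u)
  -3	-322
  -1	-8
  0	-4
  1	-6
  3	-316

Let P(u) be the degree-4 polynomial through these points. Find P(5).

-2474

Using Newton's divided-difference form:
P[-3,-1] = (-8 - (-322)) / (-1 - (-3)) = 157
P[-1,0] = (-4 - (-8)) / (0 - (-1)) = 4
P[0,1] = (-6 - (-4)) / (1 - 0) = -2
P[1,3] = (-316 - (-6)) / (3 - 1) = -155
P[-3,-1,0] = (4 - 157) / (0 - (-3)) = -51
P[-1,0,1] = (-2 - 4) / (1 - (-1)) = -3
P[0,1,3] = (-155 - (-2)) / (3 - 0) = -51
P[-3,-1,0,1] = (-3 - (-51)) / (1 - (-3)) = 12
P[-1,0,1,3] = (-51 - (-3)) / (3 - (-1)) = -12
P[-3,-1,0,1,3] = (-12 - 12) / (3 - (-3)) = -4
P(5) = -322 + 157·(8) + (-51)·(8)·(6) + 12·(8)·(6)·(5) + (-4)·(8)·(6)·(5)·(4) = -2474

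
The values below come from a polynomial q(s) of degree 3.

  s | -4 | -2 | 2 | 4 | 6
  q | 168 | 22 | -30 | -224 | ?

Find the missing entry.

The 4 known values determine q uniquely (degree ≤ 3).
L_0(6) = (8)·(4)·(2)/[(-2)·(-6)·(-8)] = -2/3
L_1(6) = (10)·(4)·(2)/[(2)·(-4)·(-6)] = 5/3
L_2(6) = (10)·(8)·(2)/[(6)·(4)·(-2)] = -10/3
L_3(6) = (10)·(8)·(4)/[(8)·(6)·(2)] = 10/3
Sum: 168·(-2/3) + 22·(5/3) + (-30)·(-10/3) + (-224)·(10/3) = -722

-722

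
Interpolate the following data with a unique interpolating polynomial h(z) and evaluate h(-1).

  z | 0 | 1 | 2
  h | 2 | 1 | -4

-1

L_0(-1) = (-2)·(-3)/[(-1)·(-2)] = 3
L_1(-1) = (-1)·(-3)/[(1)·(-1)] = -3
L_2(-1) = (-1)·(-2)/[(2)·(1)] = 1
Sum: 2·(3) + 1·(-3) + (-4)·(1) = -1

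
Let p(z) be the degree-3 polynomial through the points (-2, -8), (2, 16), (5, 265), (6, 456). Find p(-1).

1

Evaluate each Lagrange basis at z = -1:
L_0(-1) = (-3)·(-6)·(-7)/[(-4)·(-7)·(-8)] = 9/16
L_1(-1) = (1)·(-6)·(-7)/[(4)·(-3)·(-4)] = 7/8
L_2(-1) = (1)·(-3)·(-7)/[(7)·(3)·(-1)] = -1
L_3(-1) = (1)·(-3)·(-6)/[(8)·(4)·(1)] = 9/16
Sum: (-8)·(9/16) + 16·(7/8) + 265·(-1) + 456·(9/16) = 1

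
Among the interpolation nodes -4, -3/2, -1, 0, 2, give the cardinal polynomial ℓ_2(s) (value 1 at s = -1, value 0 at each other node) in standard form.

ℓ_2(s) = (2/9)s^4 + (7/9)s^3 - (10/9)s^2 - (8/3)s

ℓ_2(s) = (s + 4)(s + 3/2)s(s - 2) / [(3)·(1/2)·(-1)·(-3)]
       = (s^4 + (7/2)s^3 - 5s^2 - 12s) / (9/2)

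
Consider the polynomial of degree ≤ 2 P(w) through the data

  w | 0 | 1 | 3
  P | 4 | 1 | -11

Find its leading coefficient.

-1

Build the Lagrange basis polynomials:
L_0(w) = (w - 1)(w - 3) / [3] = (1/3)w^2 - (4/3)w + 1
L_1(w) = w(w - 3) / [-2] = -(1/2)w^2 + (3/2)w
L_2(w) = w(w - 1) / [6] = (1/6)w^2 - (1/6)w
P(w) = 4·L_0 + 1·L_1 + (-11)·L_2
Only the coefficient of w^2 is needed; take it from each L_i and combine:
4·(1/3) + 1·(-1/2) + (-11)·(1/6) = -1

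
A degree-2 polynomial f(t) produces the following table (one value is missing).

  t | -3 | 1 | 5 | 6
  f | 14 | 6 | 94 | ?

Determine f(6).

The 3 known values determine f uniquely (degree ≤ 2).
L_0(6) = (5)·(1)/[(-4)·(-8)] = 5/32
L_1(6) = (9)·(1)/[(4)·(-4)] = -9/16
L_2(6) = (9)·(5)/[(8)·(4)] = 45/32
Sum: 14·(5/32) + 6·(-9/16) + 94·(45/32) = 131

131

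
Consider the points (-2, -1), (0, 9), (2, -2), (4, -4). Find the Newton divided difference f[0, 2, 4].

f[0,2] = (-2 - 9) / (2 - 0) = -11/2
f[2,4] = (-4 - (-2)) / (4 - 2) = -1
f[0,2,4] = (-1 - (-11/2)) / (4 - 0) = 9/8

9/8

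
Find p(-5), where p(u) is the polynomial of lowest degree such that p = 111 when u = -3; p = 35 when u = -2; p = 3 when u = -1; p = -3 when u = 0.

L_0(-5) = (-3)·(-4)·(-5)/[(-1)·(-2)·(-3)] = 10
L_1(-5) = (-2)·(-4)·(-5)/[(1)·(-1)·(-2)] = -20
L_2(-5) = (-2)·(-3)·(-5)/[(2)·(1)·(-1)] = 15
L_3(-5) = (-2)·(-3)·(-4)/[(3)·(2)·(1)] = -4
Sum: 111·(10) + 35·(-20) + 3·(15) + (-3)·(-4) = 467

467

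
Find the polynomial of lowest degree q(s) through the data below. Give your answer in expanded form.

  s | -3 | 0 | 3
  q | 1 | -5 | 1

q(s) = (2/3)s^2 - 5

Newton's divided differences:
q[-3,0] = (-5 - 1) / (0 - (-3)) = -2
q[0,3] = (1 - (-5)) / (3 - 0) = 2
q[-3,0,3] = (2 - (-2)) / (3 - (-3)) = 2/3
q(s) = 1 + (-2)·(s + 3) + (2/3)·(s + 3)s
Expanding: q(s) = (2/3)s^2 - 5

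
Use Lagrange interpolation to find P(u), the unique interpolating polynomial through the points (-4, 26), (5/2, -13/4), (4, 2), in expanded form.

P(u) = u^2 - 3u - 2

Build the Lagrange basis polynomials:
L_0(u) = (u - 5/2)(u - 4) / [52] = (1/52)u^2 - (1/8)u + 5/26
L_1(u) = (u + 4)(u - 4) / [-39/4] = -(4/39)u^2 + 64/39
L_2(u) = (u + 4)(u - 5/2) / [12] = (1/12)u^2 + (1/8)u - 5/6
P(u) = 26·L_0 + (-13/4)·L_1 + 2·L_2
  26·L_0(u) = (1/2)u^2 - (13/4)u + 5
  (-13/4)·L_1(u) = (1/3)u^2 - 16/3
  2·L_2(u) = (1/6)u^2 + (1/4)u - 5/3
Adding term by term: u^2 - 3u - 2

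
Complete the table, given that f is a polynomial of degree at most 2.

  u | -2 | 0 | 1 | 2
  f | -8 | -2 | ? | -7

-25/8

The 3 known values determine f uniquely (degree ≤ 2).
L_0(1) = (1)·(-1)/[(-2)·(-4)] = -1/8
L_1(1) = (3)·(-1)/[(2)·(-2)] = 3/4
L_2(1) = (3)·(1)/[(4)·(2)] = 3/8
Sum: (-8)·(-1/8) + (-2)·(3/4) + (-7)·(3/8) = -25/8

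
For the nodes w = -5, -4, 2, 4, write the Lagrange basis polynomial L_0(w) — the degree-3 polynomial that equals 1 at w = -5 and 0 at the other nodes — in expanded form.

L_0(w) = (w + 4)(w - 2)(w - 4) / [(-1)·(-7)·(-9)]
       = (w^3 - 2w^2 - 16w + 32) / (-63)

L_0(w) = -(1/63)w^3 + (2/63)w^2 + (16/63)w - 32/63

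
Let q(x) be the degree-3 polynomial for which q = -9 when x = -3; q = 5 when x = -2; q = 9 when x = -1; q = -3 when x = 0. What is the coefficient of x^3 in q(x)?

Build the Lagrange basis polynomials:
L_0(x) = (x + 2)(x + 1)x / [-6] = -(1/6)x^3 - (1/2)x^2 - (1/3)x
L_1(x) = (x + 3)(x + 1)x / [2] = (1/2)x^3 + 2x^2 + (3/2)x
L_2(x) = (x + 3)(x + 2)x / [-2] = -(1/2)x^3 - (5/2)x^2 - 3x
L_3(x) = (x + 3)(x + 2)(x + 1) / [6] = (1/6)x^3 + x^2 + (11/6)x + 1
q(x) = (-9)·L_0 + 5·L_1 + 9·L_2 + (-3)·L_3
Only the coefficient of x^3 is needed; take it from each L_i and combine:
(-9)·(-1/6) + 5·(1/2) + 9·(-1/2) + (-3)·(1/6) = -1

-1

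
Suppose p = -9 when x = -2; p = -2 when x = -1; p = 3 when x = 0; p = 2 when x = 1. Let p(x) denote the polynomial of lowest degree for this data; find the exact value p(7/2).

-53

L_0(7/2) = (9/2)·(7/2)·(5/2)/[(-1)·(-2)·(-3)] = -105/16
L_1(7/2) = (11/2)·(7/2)·(5/2)/[(1)·(-1)·(-2)] = 385/16
L_2(7/2) = (11/2)·(9/2)·(5/2)/[(2)·(1)·(-1)] = -495/16
L_3(7/2) = (11/2)·(9/2)·(7/2)/[(3)·(2)·(1)] = 231/16
Sum: (-9)·(-105/16) + (-2)·(385/16) + 3·(-495/16) + 2·(231/16) = -53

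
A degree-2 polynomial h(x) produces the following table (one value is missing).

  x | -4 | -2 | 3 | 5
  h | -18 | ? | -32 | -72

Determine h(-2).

-2

The 3 known values determine h uniquely (degree ≤ 2).
L_0(-2) = (-5)·(-7)/[(-7)·(-9)] = 5/9
L_1(-2) = (2)·(-7)/[(7)·(-2)] = 1
L_2(-2) = (2)·(-5)/[(9)·(2)] = -5/9
Sum: (-18)·(5/9) + (-32)·(1) + (-72)·(-5/9) = -2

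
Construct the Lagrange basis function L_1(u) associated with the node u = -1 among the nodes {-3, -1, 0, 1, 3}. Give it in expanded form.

L_1(u) = (u + 3)u(u - 1)(u - 3) / [(2)·(-1)·(-2)·(-4)]
       = (u^4 - u^3 - 9u^2 + 9u) / (-16)

L_1(u) = -(1/16)u^4 + (1/16)u^3 + (9/16)u^2 - (9/16)u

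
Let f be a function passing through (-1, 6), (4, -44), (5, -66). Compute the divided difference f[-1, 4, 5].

f[-1,4] = (-44 - 6) / (4 - (-1)) = -10
f[4,5] = (-66 - (-44)) / (5 - 4) = -22
f[-1,4,5] = (-22 - (-10)) / (5 - (-1)) = -2

-2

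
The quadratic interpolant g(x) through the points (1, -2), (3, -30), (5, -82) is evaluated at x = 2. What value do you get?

Evaluate each Lagrange basis at x = 2:
L_0(2) = (-1)·(-3)/[(-2)·(-4)] = 3/8
L_1(2) = (1)·(-3)/[(2)·(-2)] = 3/4
L_2(2) = (1)·(-1)/[(4)·(2)] = -1/8
Sum: (-2)·(3/8) + (-30)·(3/4) + (-82)·(-1/8) = -13

-13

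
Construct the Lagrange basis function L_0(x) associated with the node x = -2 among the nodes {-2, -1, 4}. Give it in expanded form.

L_0(x) = (1/6)x^2 - (1/2)x - 2/3

L_0(x) = (x + 1)(x - 4) / [(-1)·(-6)]
       = (x^2 - 3x - 4) / (6)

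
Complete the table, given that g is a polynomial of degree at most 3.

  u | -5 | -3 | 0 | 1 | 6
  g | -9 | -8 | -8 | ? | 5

The 4 known values determine g uniquely (degree ≤ 3).
L_0(1) = (4)·(1)·(-5)/[(-2)·(-5)·(-11)] = 2/11
L_1(1) = (6)·(1)·(-5)/[(2)·(-3)·(-9)] = -5/9
L_2(1) = (6)·(4)·(-5)/[(5)·(3)·(-6)] = 4/3
L_3(1) = (6)·(4)·(1)/[(11)·(9)·(6)] = 4/99
Sum: (-9)·(2/11) + (-8)·(-5/9) + (-8)·(4/3) + 5·(4/99) = -758/99

-758/99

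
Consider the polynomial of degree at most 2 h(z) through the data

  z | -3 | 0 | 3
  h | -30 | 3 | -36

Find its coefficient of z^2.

-4

Build the Lagrange basis polynomials:
L_0(z) = z(z - 3) / [18] = (1/18)z^2 - (1/6)z
L_1(z) = (z + 3)(z - 3) / [-9] = -(1/9)z^2 + 1
L_2(z) = (z + 3)z / [18] = (1/18)z^2 + (1/6)z
h(z) = (-30)·L_0 + 3·L_1 + (-36)·L_2
Only the coefficient of z^2 is needed; take it from each L_i and combine:
(-30)·(1/18) + 3·(-1/9) + (-36)·(1/18) = -4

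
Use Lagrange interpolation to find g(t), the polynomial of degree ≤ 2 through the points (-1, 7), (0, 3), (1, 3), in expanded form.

Build the Lagrange basis polynomials:
L_0(t) = t(t - 1) / [2] = (1/2)t^2 - (1/2)t
L_1(t) = (t + 1)(t - 1) / [-1] = -t^2 + 1
L_2(t) = (t + 1)t / [2] = (1/2)t^2 + (1/2)t
g(t) = 7·L_0 + 3·L_1 + 3·L_2
  7·L_0(t) = (7/2)t^2 - (7/2)t
  3·L_1(t) = -3t^2 + 3
  3·L_2(t) = (3/2)t^2 + (3/2)t
Adding term by term: 2t^2 - 2t + 3

g(t) = 2t^2 - 2t + 3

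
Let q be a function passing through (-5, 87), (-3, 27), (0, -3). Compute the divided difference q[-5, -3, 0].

q[-5,-3] = (27 - 87) / (-3 - (-5)) = -30
q[-3,0] = (-3 - 27) / (0 - (-3)) = -10
q[-5,-3,0] = (-10 - (-30)) / (0 - (-5)) = 4

4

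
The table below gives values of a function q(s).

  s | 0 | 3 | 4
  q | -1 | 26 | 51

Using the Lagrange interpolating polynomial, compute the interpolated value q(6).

125

Evaluate each Lagrange basis at s = 6:
L_0(6) = (3)·(2)/[(-3)·(-4)] = 1/2
L_1(6) = (6)·(2)/[(3)·(-1)] = -4
L_2(6) = (6)·(3)/[(4)·(1)] = 9/2
Sum: (-1)·(1/2) + 26·(-4) + 51·(9/2) = 125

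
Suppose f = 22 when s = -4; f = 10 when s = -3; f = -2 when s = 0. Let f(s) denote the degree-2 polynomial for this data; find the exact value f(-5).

Evaluate each Lagrange basis at s = -5:
L_0(-5) = (-2)·(-5)/[(-1)·(-4)] = 5/2
L_1(-5) = (-1)·(-5)/[(1)·(-3)] = -5/3
L_2(-5) = (-1)·(-2)/[(4)·(3)] = 1/6
Sum: 22·(5/2) + 10·(-5/3) + (-2)·(1/6) = 38

38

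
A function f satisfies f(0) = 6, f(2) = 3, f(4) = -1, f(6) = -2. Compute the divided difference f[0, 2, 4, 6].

f[0,2] = (3 - 6) / (2 - 0) = -3/2
f[2,4] = (-1 - 3) / (4 - 2) = -2
f[4,6] = (-2 - (-1)) / (6 - 4) = -1/2
f[0,2,4] = (-2 - (-3/2)) / (4 - 0) = -1/8
f[2,4,6] = (-1/2 - (-2)) / (6 - 2) = 3/8
f[0,2,4,6] = (3/8 - (-1/8)) / (6 - 0) = 1/12

1/12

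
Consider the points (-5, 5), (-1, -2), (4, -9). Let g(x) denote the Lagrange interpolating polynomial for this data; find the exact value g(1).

L_0(1) = (2)·(-3)/[(-4)·(-9)] = -1/6
L_1(1) = (6)·(-3)/[(4)·(-5)] = 9/10
L_2(1) = (6)·(2)/[(9)·(5)] = 4/15
Sum: 5·(-1/6) + (-2)·(9/10) + (-9)·(4/15) = -151/30

-151/30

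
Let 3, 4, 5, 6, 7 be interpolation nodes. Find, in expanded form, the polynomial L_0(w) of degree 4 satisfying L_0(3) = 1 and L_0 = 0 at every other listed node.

L_0(w) = (w - 4)(w - 5)(w - 6)(w - 7) / [(-1)·(-2)·(-3)·(-4)]
       = (w^4 - 22w^3 + 179w^2 - 638w + 840) / (24)

L_0(w) = (1/24)w^4 - (11/12)w^3 + (179/24)w^2 - (319/12)w + 35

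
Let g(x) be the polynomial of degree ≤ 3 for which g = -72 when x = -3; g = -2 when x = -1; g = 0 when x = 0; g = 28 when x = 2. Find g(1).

L_0(1) = (2)·(1)·(-1)/[(-2)·(-3)·(-5)] = 1/15
L_1(1) = (4)·(1)·(-1)/[(2)·(-1)·(-3)] = -2/3
L_2(1) = (4)·(2)·(-1)/[(3)·(1)·(-2)] = 4/3
L_3(1) = (4)·(2)·(1)/[(5)·(3)·(2)] = 4/15
Sum: (-72)·(1/15) + (-2)·(-2/3) + 0 + 28·(4/15) = 4

4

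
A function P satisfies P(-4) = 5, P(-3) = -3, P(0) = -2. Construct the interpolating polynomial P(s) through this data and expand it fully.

Build the Lagrange basis polynomials:
L_0(s) = (s + 3)s / [4] = (1/4)s^2 + (3/4)s
L_1(s) = (s + 4)s / [-3] = -(1/3)s^2 - (4/3)s
L_2(s) = (s + 4)(s + 3) / [12] = (1/12)s^2 + (7/12)s + 1
P(s) = 5·L_0 + (-3)·L_1 + (-2)·L_2
  5·L_0(s) = (5/4)s^2 + (15/4)s
  (-3)·L_1(s) = s^2 + 4s
  (-2)·L_2(s) = -(1/6)s^2 - (7/6)s - 2
Adding term by term: (25/12)s^2 + (79/12)s - 2

P(s) = (25/12)s^2 + (79/12)s - 2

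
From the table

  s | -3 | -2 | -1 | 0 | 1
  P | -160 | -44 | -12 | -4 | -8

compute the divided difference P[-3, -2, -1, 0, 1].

P[-3,-2] = (-44 - (-160)) / (-2 - (-3)) = 116
P[-2,-1] = (-12 - (-44)) / (-1 - (-2)) = 32
P[-1,0] = (-4 - (-12)) / (0 - (-1)) = 8
P[0,1] = (-8 - (-4)) / (1 - 0) = -4
P[-3,-2,-1] = (32 - 116) / (-1 - (-3)) = -42
P[-2,-1,0] = (8 - 32) / (0 - (-2)) = -12
P[-1,0,1] = (-4 - 8) / (1 - (-1)) = -6
P[-3,-2,-1,0] = (-12 - (-42)) / (0 - (-3)) = 10
P[-2,-1,0,1] = (-6 - (-12)) / (1 - (-2)) = 2
P[-3,-2,-1,0,1] = (2 - 10) / (1 - (-3)) = -2

-2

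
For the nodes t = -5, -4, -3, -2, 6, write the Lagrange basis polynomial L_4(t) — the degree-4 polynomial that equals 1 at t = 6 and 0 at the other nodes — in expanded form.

L_4(t) = (t + 5)(t + 4)(t + 3)(t + 2) / [(11)·(10)·(9)·(8)]
       = (t^4 + 14t^3 + 71t^2 + 154t + 120) / (7920)

L_4(t) = (1/7920)t^4 + (7/3960)t^3 + (71/7920)t^2 + (7/360)t + 1/66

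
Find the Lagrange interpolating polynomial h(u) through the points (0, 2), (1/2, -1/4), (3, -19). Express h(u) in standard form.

Build the Lagrange basis polynomials:
L_0(u) = (u - 1/2)(u - 3) / [3/2] = (2/3)u^2 - (7/3)u + 1
L_1(u) = u(u - 3) / [-5/4] = -(4/5)u^2 + (12/5)u
L_2(u) = u(u - 1/2) / [15/2] = (2/15)u^2 - (1/15)u
h(u) = 2·L_0 + (-1/4)·L_1 + (-19)·L_2
  2·L_0(u) = (4/3)u^2 - (14/3)u + 2
  (-1/4)·L_1(u) = (1/5)u^2 - (3/5)u
  (-19)·L_2(u) = -(38/15)u^2 + (19/15)u
Adding term by term: -u^2 - 4u + 2

h(u) = -u^2 - 4u + 2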